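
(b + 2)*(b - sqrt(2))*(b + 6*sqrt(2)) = b^3 + 2*b^2 + 5*sqrt(2)*b^2 - 12*b + 10*sqrt(2)*b - 24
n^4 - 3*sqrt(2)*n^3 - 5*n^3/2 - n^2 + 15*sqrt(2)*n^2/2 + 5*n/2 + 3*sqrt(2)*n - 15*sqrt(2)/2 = (n - 5/2)*(n - 1)*(n + 1)*(n - 3*sqrt(2))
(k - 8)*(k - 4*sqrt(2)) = k^2 - 8*k - 4*sqrt(2)*k + 32*sqrt(2)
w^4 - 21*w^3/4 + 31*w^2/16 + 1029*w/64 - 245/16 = (w - 4)*(w - 7/4)*(w - 5/4)*(w + 7/4)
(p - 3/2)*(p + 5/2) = p^2 + p - 15/4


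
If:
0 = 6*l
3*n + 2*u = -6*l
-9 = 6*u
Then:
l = 0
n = 1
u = -3/2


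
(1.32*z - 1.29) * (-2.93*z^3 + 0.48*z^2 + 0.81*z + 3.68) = -3.8676*z^4 + 4.4133*z^3 + 0.45*z^2 + 3.8127*z - 4.7472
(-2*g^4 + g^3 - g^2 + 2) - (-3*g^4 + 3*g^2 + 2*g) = g^4 + g^3 - 4*g^2 - 2*g + 2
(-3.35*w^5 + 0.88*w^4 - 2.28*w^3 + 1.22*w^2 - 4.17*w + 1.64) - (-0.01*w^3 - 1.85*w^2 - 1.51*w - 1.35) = -3.35*w^5 + 0.88*w^4 - 2.27*w^3 + 3.07*w^2 - 2.66*w + 2.99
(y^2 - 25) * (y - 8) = y^3 - 8*y^2 - 25*y + 200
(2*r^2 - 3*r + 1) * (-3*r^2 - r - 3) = -6*r^4 + 7*r^3 - 6*r^2 + 8*r - 3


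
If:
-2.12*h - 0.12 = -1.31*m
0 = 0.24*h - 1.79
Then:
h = 7.46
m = 12.16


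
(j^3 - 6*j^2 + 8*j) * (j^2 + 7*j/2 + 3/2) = j^5 - 5*j^4/2 - 23*j^3/2 + 19*j^2 + 12*j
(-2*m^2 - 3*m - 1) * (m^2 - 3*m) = -2*m^4 + 3*m^3 + 8*m^2 + 3*m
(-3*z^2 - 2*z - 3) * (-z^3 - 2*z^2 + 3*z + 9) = 3*z^5 + 8*z^4 - 2*z^3 - 27*z^2 - 27*z - 27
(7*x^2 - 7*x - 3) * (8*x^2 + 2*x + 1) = 56*x^4 - 42*x^3 - 31*x^2 - 13*x - 3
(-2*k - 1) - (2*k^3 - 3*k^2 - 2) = -2*k^3 + 3*k^2 - 2*k + 1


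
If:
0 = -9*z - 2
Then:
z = -2/9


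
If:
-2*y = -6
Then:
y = 3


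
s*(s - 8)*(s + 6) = s^3 - 2*s^2 - 48*s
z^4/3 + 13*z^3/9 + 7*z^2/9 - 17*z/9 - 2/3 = (z/3 + 1)*(z - 1)*(z + 1/3)*(z + 2)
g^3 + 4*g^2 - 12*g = g*(g - 2)*(g + 6)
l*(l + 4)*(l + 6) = l^3 + 10*l^2 + 24*l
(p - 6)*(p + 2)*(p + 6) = p^3 + 2*p^2 - 36*p - 72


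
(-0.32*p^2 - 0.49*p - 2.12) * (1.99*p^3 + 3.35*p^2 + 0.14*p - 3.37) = -0.6368*p^5 - 2.0471*p^4 - 5.9051*p^3 - 6.0922*p^2 + 1.3545*p + 7.1444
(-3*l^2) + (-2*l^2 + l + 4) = -5*l^2 + l + 4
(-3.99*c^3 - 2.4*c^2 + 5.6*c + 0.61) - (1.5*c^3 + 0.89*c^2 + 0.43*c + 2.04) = -5.49*c^3 - 3.29*c^2 + 5.17*c - 1.43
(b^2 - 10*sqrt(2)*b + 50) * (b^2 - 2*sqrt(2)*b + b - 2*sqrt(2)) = b^4 - 12*sqrt(2)*b^3 + b^3 - 12*sqrt(2)*b^2 + 90*b^2 - 100*sqrt(2)*b + 90*b - 100*sqrt(2)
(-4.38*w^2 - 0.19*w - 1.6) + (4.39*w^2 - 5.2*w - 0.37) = 0.00999999999999979*w^2 - 5.39*w - 1.97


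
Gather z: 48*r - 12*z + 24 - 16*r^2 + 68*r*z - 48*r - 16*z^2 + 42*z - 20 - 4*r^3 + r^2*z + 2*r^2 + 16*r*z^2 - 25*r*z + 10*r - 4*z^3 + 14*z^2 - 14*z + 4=-4*r^3 - 14*r^2 + 10*r - 4*z^3 + z^2*(16*r - 2) + z*(r^2 + 43*r + 16) + 8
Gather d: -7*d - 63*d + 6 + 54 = 60 - 70*d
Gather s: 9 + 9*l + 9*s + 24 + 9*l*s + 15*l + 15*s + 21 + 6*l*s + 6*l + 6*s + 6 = 30*l + s*(15*l + 30) + 60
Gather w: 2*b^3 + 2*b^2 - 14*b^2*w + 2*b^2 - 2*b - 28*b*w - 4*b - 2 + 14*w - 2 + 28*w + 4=2*b^3 + 4*b^2 - 6*b + w*(-14*b^2 - 28*b + 42)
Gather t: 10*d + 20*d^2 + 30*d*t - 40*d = 20*d^2 + 30*d*t - 30*d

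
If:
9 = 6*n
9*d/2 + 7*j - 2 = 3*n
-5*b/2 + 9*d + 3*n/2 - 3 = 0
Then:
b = 49/10 - 28*j/5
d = 13/9 - 14*j/9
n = 3/2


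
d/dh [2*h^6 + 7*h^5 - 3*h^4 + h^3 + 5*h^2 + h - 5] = 12*h^5 + 35*h^4 - 12*h^3 + 3*h^2 + 10*h + 1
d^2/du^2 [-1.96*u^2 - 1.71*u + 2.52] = -3.92000000000000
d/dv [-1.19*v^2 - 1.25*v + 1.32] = -2.38*v - 1.25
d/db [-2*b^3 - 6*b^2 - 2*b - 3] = -6*b^2 - 12*b - 2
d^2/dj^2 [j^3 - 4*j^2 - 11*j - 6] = 6*j - 8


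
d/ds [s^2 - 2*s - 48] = 2*s - 2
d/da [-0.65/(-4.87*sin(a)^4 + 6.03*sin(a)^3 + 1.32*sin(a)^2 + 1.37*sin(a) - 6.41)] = (-12.662*sin(a)^3 + 11.7585*sin(a)^2 + 1.716*sin(a) + 0.8905)*cos(a)/(-4.87*sin(a)^4 + 6.03*sin(a)^3 + 1.32*sin(a)^2 + 1.37*sin(a) - 6.41)^2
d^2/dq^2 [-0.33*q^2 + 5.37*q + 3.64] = -0.660000000000000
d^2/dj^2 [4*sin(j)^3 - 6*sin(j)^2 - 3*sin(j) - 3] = 9*sin(3*j) - 12*cos(2*j)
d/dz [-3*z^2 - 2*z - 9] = -6*z - 2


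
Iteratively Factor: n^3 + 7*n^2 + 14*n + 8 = (n + 2)*(n^2 + 5*n + 4) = (n + 2)*(n + 4)*(n + 1)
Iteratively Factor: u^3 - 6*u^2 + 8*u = (u)*(u^2 - 6*u + 8) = u*(u - 2)*(u - 4)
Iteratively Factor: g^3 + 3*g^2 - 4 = (g - 1)*(g^2 + 4*g + 4) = (g - 1)*(g + 2)*(g + 2)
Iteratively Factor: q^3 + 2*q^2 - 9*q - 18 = (q + 3)*(q^2 - q - 6) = (q + 2)*(q + 3)*(q - 3)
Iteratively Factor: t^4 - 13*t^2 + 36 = (t + 2)*(t^3 - 2*t^2 - 9*t + 18) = (t + 2)*(t + 3)*(t^2 - 5*t + 6) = (t - 3)*(t + 2)*(t + 3)*(t - 2)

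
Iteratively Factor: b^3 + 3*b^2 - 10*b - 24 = (b + 4)*(b^2 - b - 6) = (b - 3)*(b + 4)*(b + 2)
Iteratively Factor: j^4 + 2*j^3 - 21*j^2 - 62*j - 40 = (j + 1)*(j^3 + j^2 - 22*j - 40) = (j - 5)*(j + 1)*(j^2 + 6*j + 8) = (j - 5)*(j + 1)*(j + 2)*(j + 4)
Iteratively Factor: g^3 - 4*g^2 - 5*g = (g + 1)*(g^2 - 5*g) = (g - 5)*(g + 1)*(g)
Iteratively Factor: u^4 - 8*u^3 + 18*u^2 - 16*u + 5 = (u - 5)*(u^3 - 3*u^2 + 3*u - 1) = (u - 5)*(u - 1)*(u^2 - 2*u + 1) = (u - 5)*(u - 1)^2*(u - 1)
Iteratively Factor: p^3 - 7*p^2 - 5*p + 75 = (p - 5)*(p^2 - 2*p - 15) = (p - 5)*(p + 3)*(p - 5)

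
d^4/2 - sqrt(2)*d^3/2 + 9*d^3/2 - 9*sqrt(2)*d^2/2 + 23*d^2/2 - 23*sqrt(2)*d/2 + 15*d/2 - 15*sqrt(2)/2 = (d/2 + 1/2)*(d + 3)*(d + 5)*(d - sqrt(2))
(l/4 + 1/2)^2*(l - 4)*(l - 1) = l^4/16 - l^3/16 - 3*l^2/4 - l/4 + 1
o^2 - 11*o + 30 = (o - 6)*(o - 5)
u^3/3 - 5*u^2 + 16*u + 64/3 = (u/3 + 1/3)*(u - 8)^2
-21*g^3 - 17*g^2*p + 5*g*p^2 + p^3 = (-3*g + p)*(g + p)*(7*g + p)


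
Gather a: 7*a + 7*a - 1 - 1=14*a - 2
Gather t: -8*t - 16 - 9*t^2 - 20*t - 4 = -9*t^2 - 28*t - 20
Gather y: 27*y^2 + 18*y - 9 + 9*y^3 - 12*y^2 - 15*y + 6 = 9*y^3 + 15*y^2 + 3*y - 3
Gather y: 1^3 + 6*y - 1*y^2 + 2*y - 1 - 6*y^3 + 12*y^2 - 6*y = -6*y^3 + 11*y^2 + 2*y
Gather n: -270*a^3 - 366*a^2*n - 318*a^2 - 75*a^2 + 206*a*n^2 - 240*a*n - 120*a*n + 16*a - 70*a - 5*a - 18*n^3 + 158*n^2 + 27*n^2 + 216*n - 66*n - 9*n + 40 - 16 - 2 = -270*a^3 - 393*a^2 - 59*a - 18*n^3 + n^2*(206*a + 185) + n*(-366*a^2 - 360*a + 141) + 22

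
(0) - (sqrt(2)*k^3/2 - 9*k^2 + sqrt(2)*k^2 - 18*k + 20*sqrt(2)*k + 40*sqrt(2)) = -sqrt(2)*k^3/2 - sqrt(2)*k^2 + 9*k^2 - 20*sqrt(2)*k + 18*k - 40*sqrt(2)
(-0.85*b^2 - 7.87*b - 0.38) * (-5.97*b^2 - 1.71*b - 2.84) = 5.0745*b^4 + 48.4374*b^3 + 18.1403*b^2 + 23.0006*b + 1.0792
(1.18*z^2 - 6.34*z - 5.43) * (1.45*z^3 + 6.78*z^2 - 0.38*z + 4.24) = 1.711*z^5 - 1.1926*z^4 - 51.3071*z^3 - 29.403*z^2 - 24.8182*z - 23.0232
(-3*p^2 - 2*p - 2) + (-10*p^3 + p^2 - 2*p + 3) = -10*p^3 - 2*p^2 - 4*p + 1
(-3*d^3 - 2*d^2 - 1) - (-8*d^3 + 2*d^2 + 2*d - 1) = 5*d^3 - 4*d^2 - 2*d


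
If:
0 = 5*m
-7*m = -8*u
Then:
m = 0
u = 0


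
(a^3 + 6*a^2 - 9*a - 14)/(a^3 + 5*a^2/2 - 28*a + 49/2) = 2*(a^2 - a - 2)/(2*a^2 - 9*a + 7)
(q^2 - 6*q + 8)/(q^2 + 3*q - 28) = (q - 2)/(q + 7)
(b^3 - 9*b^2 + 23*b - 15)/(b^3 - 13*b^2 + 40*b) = (b^2 - 4*b + 3)/(b*(b - 8))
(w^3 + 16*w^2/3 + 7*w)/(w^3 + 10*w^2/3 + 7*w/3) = (w + 3)/(w + 1)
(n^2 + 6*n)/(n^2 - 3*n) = (n + 6)/(n - 3)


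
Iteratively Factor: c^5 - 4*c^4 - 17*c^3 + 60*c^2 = (c)*(c^4 - 4*c^3 - 17*c^2 + 60*c) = c*(c - 3)*(c^3 - c^2 - 20*c) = c*(c - 3)*(c + 4)*(c^2 - 5*c) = c^2*(c - 3)*(c + 4)*(c - 5)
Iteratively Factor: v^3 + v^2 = (v)*(v^2 + v) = v^2*(v + 1)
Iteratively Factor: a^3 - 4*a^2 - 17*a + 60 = (a - 3)*(a^2 - a - 20) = (a - 3)*(a + 4)*(a - 5)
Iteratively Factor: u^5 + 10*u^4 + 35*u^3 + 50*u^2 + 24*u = (u)*(u^4 + 10*u^3 + 35*u^2 + 50*u + 24) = u*(u + 3)*(u^3 + 7*u^2 + 14*u + 8) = u*(u + 3)*(u + 4)*(u^2 + 3*u + 2) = u*(u + 1)*(u + 3)*(u + 4)*(u + 2)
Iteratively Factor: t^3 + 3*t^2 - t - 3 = (t + 1)*(t^2 + 2*t - 3) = (t - 1)*(t + 1)*(t + 3)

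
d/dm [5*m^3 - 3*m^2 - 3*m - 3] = 15*m^2 - 6*m - 3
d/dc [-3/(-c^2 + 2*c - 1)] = 6*(1 - c)/(c^2 - 2*c + 1)^2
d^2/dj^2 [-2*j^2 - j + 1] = -4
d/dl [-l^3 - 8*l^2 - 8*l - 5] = -3*l^2 - 16*l - 8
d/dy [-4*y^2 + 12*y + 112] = 12 - 8*y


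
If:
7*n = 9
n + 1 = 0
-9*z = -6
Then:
No Solution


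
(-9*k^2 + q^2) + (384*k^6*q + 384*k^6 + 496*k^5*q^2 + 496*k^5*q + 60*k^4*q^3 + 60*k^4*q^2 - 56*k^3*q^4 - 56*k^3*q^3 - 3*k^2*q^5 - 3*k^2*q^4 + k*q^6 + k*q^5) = 384*k^6*q + 384*k^6 + 496*k^5*q^2 + 496*k^5*q + 60*k^4*q^3 + 60*k^4*q^2 - 56*k^3*q^4 - 56*k^3*q^3 - 3*k^2*q^5 - 3*k^2*q^4 - 9*k^2 + k*q^6 + k*q^5 + q^2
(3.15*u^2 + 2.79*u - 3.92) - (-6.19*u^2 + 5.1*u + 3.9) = 9.34*u^2 - 2.31*u - 7.82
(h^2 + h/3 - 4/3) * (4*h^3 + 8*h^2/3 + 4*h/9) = 4*h^5 + 4*h^4 - 4*h^3 - 92*h^2/27 - 16*h/27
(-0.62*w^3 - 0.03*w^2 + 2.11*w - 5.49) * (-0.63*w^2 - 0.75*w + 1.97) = 0.3906*w^5 + 0.4839*w^4 - 2.5282*w^3 + 1.8171*w^2 + 8.2742*w - 10.8153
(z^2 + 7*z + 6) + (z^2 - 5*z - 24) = 2*z^2 + 2*z - 18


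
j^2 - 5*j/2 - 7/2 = (j - 7/2)*(j + 1)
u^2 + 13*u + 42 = (u + 6)*(u + 7)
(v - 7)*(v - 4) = v^2 - 11*v + 28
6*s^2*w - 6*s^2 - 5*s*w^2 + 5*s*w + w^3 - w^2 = (-3*s + w)*(-2*s + w)*(w - 1)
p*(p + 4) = p^2 + 4*p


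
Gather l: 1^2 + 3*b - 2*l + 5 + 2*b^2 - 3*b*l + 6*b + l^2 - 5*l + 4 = 2*b^2 + 9*b + l^2 + l*(-3*b - 7) + 10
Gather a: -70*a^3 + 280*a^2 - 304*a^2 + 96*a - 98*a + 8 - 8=-70*a^3 - 24*a^2 - 2*a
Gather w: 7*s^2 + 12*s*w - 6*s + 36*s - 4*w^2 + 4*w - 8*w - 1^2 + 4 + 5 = 7*s^2 + 30*s - 4*w^2 + w*(12*s - 4) + 8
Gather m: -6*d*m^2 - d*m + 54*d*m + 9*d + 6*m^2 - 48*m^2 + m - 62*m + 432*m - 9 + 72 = 9*d + m^2*(-6*d - 42) + m*(53*d + 371) + 63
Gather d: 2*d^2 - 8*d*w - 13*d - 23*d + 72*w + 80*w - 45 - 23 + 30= 2*d^2 + d*(-8*w - 36) + 152*w - 38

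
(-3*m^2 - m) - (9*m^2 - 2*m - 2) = -12*m^2 + m + 2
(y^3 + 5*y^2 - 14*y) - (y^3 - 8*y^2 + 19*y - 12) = 13*y^2 - 33*y + 12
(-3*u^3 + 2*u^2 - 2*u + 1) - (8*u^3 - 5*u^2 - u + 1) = -11*u^3 + 7*u^2 - u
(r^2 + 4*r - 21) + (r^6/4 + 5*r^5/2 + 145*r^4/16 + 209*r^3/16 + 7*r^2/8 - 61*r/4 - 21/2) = r^6/4 + 5*r^5/2 + 145*r^4/16 + 209*r^3/16 + 15*r^2/8 - 45*r/4 - 63/2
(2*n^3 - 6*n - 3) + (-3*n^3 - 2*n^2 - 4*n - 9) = -n^3 - 2*n^2 - 10*n - 12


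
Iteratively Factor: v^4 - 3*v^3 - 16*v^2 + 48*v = (v + 4)*(v^3 - 7*v^2 + 12*v) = (v - 4)*(v + 4)*(v^2 - 3*v) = v*(v - 4)*(v + 4)*(v - 3)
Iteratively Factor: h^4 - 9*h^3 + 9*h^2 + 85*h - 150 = (h - 5)*(h^3 - 4*h^2 - 11*h + 30) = (h - 5)*(h + 3)*(h^2 - 7*h + 10) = (h - 5)^2*(h + 3)*(h - 2)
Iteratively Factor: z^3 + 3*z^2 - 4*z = (z)*(z^2 + 3*z - 4) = z*(z - 1)*(z + 4)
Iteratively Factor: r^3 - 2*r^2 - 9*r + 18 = (r + 3)*(r^2 - 5*r + 6) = (r - 2)*(r + 3)*(r - 3)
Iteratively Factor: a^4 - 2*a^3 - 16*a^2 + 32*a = (a - 4)*(a^3 + 2*a^2 - 8*a) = (a - 4)*(a + 4)*(a^2 - 2*a) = (a - 4)*(a - 2)*(a + 4)*(a)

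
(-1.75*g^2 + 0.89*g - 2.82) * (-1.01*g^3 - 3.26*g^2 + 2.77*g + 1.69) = 1.7675*g^5 + 4.8061*g^4 - 4.9007*g^3 + 8.701*g^2 - 6.3073*g - 4.7658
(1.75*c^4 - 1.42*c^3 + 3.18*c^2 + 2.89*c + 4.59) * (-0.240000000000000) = -0.42*c^4 + 0.3408*c^3 - 0.7632*c^2 - 0.6936*c - 1.1016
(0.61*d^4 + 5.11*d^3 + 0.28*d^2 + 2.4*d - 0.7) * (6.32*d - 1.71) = 3.8552*d^5 + 31.2521*d^4 - 6.9685*d^3 + 14.6892*d^2 - 8.528*d + 1.197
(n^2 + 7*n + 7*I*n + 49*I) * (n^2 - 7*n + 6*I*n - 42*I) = n^4 + 13*I*n^3 - 91*n^2 - 637*I*n + 2058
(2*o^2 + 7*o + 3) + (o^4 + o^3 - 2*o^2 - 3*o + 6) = o^4 + o^3 + 4*o + 9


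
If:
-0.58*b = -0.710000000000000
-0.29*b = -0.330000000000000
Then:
No Solution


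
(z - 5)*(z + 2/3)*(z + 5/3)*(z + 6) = z^4 + 10*z^3/3 - 239*z^2/9 - 620*z/9 - 100/3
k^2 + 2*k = k*(k + 2)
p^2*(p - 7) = p^3 - 7*p^2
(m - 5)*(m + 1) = m^2 - 4*m - 5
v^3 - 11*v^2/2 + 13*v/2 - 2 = (v - 4)*(v - 1)*(v - 1/2)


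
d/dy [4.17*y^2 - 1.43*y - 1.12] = 8.34*y - 1.43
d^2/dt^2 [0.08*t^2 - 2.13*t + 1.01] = 0.160000000000000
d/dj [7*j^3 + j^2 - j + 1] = 21*j^2 + 2*j - 1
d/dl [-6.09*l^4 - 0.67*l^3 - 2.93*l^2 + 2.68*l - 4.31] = -24.36*l^3 - 2.01*l^2 - 5.86*l + 2.68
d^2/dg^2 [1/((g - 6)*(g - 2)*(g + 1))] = 2*(6*g^4 - 56*g^3 + 159*g^2 - 120*g + 100)/(g^9 - 21*g^8 + 159*g^7 - 475*g^6 + 132*g^5 + 1716*g^4 - 1520*g^3 - 2448*g^2 + 1728*g + 1728)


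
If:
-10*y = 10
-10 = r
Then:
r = -10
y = -1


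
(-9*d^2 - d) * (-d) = 9*d^3 + d^2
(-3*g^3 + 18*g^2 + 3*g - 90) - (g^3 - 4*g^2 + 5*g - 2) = -4*g^3 + 22*g^2 - 2*g - 88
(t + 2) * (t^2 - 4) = t^3 + 2*t^2 - 4*t - 8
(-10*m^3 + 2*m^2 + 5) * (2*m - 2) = -20*m^4 + 24*m^3 - 4*m^2 + 10*m - 10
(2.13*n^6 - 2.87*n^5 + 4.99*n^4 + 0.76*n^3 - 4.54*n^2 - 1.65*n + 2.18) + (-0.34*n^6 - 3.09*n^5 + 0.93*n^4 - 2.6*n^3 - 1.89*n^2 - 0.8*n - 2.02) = 1.79*n^6 - 5.96*n^5 + 5.92*n^4 - 1.84*n^3 - 6.43*n^2 - 2.45*n + 0.16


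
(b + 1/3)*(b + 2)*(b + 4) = b^3 + 19*b^2/3 + 10*b + 8/3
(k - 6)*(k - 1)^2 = k^3 - 8*k^2 + 13*k - 6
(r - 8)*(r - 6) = r^2 - 14*r + 48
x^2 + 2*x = x*(x + 2)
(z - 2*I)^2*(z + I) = z^3 - 3*I*z^2 - 4*I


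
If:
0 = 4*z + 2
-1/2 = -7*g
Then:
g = 1/14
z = -1/2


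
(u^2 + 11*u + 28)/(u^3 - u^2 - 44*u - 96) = (u + 7)/(u^2 - 5*u - 24)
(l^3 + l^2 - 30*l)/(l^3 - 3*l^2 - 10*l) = (l + 6)/(l + 2)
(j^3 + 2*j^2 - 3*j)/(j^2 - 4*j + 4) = j*(j^2 + 2*j - 3)/(j^2 - 4*j + 4)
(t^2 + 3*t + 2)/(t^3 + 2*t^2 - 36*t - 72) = (t + 1)/(t^2 - 36)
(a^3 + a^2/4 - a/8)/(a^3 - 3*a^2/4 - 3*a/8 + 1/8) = a/(a - 1)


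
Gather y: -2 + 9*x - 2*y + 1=9*x - 2*y - 1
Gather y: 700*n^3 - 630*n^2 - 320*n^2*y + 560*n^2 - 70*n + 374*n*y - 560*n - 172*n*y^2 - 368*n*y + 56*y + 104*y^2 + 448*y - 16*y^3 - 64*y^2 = 700*n^3 - 70*n^2 - 630*n - 16*y^3 + y^2*(40 - 172*n) + y*(-320*n^2 + 6*n + 504)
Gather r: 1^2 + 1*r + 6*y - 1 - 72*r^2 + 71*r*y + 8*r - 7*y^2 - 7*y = -72*r^2 + r*(71*y + 9) - 7*y^2 - y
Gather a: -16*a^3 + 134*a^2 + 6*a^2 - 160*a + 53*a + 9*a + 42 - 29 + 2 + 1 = -16*a^3 + 140*a^2 - 98*a + 16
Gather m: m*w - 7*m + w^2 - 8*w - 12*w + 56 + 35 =m*(w - 7) + w^2 - 20*w + 91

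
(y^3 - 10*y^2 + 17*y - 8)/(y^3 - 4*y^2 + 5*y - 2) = (y - 8)/(y - 2)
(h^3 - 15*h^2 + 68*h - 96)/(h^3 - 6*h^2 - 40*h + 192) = (h - 3)/(h + 6)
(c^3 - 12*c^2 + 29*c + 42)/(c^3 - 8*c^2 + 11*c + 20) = (c^2 - 13*c + 42)/(c^2 - 9*c + 20)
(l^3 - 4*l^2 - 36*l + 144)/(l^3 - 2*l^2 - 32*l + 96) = (l - 6)/(l - 4)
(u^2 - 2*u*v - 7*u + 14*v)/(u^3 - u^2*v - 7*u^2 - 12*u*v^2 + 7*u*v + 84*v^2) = (u - 2*v)/(u^2 - u*v - 12*v^2)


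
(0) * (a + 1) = 0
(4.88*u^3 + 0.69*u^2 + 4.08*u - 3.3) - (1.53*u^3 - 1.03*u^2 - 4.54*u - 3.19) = 3.35*u^3 + 1.72*u^2 + 8.62*u - 0.11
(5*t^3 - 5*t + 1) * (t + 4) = 5*t^4 + 20*t^3 - 5*t^2 - 19*t + 4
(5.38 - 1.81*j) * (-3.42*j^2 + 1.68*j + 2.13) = 6.1902*j^3 - 21.4404*j^2 + 5.1831*j + 11.4594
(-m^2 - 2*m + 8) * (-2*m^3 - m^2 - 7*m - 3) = 2*m^5 + 5*m^4 - 7*m^3 + 9*m^2 - 50*m - 24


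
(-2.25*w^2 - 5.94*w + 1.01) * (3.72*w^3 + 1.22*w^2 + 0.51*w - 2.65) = -8.37*w^5 - 24.8418*w^4 - 4.6371*w^3 + 4.1653*w^2 + 16.2561*w - 2.6765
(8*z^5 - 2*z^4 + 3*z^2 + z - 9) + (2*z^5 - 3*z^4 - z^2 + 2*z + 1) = 10*z^5 - 5*z^4 + 2*z^2 + 3*z - 8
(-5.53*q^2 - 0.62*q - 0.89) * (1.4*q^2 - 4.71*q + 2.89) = -7.742*q^4 + 25.1783*q^3 - 14.3075*q^2 + 2.4001*q - 2.5721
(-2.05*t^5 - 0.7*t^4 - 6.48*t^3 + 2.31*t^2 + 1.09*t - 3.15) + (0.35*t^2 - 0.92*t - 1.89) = -2.05*t^5 - 0.7*t^4 - 6.48*t^3 + 2.66*t^2 + 0.17*t - 5.04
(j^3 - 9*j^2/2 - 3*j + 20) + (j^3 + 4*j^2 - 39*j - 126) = 2*j^3 - j^2/2 - 42*j - 106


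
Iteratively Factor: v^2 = (v)*(v)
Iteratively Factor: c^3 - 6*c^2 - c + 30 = (c - 3)*(c^2 - 3*c - 10) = (c - 3)*(c + 2)*(c - 5)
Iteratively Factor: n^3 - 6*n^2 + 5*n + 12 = (n - 4)*(n^2 - 2*n - 3) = (n - 4)*(n + 1)*(n - 3)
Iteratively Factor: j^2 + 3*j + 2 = (j + 1)*(j + 2)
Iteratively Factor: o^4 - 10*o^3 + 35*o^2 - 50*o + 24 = (o - 3)*(o^3 - 7*o^2 + 14*o - 8) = (o - 3)*(o - 2)*(o^2 - 5*o + 4) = (o - 4)*(o - 3)*(o - 2)*(o - 1)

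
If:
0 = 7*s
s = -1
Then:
No Solution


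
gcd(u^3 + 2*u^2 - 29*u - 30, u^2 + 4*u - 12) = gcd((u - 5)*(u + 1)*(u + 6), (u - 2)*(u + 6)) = u + 6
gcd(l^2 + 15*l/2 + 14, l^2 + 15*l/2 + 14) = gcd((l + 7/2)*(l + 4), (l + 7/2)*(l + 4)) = l^2 + 15*l/2 + 14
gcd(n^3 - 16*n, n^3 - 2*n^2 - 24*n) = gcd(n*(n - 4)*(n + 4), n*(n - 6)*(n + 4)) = n^2 + 4*n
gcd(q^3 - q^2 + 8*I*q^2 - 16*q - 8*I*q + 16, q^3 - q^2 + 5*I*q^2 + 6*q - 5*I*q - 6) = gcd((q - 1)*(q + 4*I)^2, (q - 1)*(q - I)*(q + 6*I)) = q - 1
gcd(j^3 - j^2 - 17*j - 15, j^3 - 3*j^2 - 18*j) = j + 3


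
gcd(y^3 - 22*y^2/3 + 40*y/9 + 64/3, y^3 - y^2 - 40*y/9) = y - 8/3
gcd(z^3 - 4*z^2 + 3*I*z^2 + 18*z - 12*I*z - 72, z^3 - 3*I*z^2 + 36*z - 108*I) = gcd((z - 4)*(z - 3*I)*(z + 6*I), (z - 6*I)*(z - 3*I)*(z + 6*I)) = z^2 + 3*I*z + 18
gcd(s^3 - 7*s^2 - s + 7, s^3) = 1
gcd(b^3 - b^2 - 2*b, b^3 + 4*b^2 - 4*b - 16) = b - 2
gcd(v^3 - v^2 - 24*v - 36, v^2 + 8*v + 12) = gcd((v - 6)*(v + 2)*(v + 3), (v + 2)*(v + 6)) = v + 2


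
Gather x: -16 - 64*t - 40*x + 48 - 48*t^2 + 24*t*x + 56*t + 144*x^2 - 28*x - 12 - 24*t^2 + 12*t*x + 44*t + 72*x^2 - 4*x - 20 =-72*t^2 + 36*t + 216*x^2 + x*(36*t - 72)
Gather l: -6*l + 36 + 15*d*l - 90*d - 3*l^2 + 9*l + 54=-90*d - 3*l^2 + l*(15*d + 3) + 90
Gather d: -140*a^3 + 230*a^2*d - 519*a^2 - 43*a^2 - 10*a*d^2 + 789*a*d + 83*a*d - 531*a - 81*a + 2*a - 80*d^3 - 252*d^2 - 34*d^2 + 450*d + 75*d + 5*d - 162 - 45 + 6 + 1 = -140*a^3 - 562*a^2 - 610*a - 80*d^3 + d^2*(-10*a - 286) + d*(230*a^2 + 872*a + 530) - 200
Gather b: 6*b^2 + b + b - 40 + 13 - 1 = 6*b^2 + 2*b - 28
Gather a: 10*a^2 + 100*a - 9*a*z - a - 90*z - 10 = 10*a^2 + a*(99 - 9*z) - 90*z - 10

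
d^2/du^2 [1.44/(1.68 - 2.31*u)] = -15.367968/(2.31*u - 1.68)^3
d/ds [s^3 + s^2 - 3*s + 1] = 3*s^2 + 2*s - 3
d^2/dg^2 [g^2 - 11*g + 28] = 2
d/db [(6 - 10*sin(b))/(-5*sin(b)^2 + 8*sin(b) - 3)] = -2*cos(b)/(sin(b) - 1)^2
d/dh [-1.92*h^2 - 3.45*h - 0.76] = -3.84*h - 3.45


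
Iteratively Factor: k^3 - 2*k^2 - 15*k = (k)*(k^2 - 2*k - 15) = k*(k - 5)*(k + 3)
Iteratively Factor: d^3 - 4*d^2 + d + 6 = (d - 3)*(d^2 - d - 2) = (d - 3)*(d + 1)*(d - 2)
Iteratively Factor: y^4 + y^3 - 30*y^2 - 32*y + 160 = (y - 5)*(y^3 + 6*y^2 - 32) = (y - 5)*(y + 4)*(y^2 + 2*y - 8) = (y - 5)*(y + 4)^2*(y - 2)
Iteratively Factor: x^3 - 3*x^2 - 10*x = (x + 2)*(x^2 - 5*x) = (x - 5)*(x + 2)*(x)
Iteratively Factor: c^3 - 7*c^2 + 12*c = (c - 3)*(c^2 - 4*c) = c*(c - 3)*(c - 4)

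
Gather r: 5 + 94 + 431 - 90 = 440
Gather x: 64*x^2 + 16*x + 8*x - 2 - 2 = 64*x^2 + 24*x - 4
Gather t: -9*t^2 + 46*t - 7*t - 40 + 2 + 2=-9*t^2 + 39*t - 36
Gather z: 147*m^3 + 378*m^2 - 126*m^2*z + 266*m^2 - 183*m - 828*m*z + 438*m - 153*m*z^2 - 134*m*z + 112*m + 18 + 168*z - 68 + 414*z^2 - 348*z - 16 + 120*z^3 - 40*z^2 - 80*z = 147*m^3 + 644*m^2 + 367*m + 120*z^3 + z^2*(374 - 153*m) + z*(-126*m^2 - 962*m - 260) - 66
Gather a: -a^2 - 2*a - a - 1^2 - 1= -a^2 - 3*a - 2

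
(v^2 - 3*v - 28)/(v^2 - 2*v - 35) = (v + 4)/(v + 5)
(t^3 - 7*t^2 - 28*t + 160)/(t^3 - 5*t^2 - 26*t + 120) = (t - 8)/(t - 6)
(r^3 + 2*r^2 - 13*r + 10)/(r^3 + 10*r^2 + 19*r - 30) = (r - 2)/(r + 6)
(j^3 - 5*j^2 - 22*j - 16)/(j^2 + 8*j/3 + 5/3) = 3*(j^2 - 6*j - 16)/(3*j + 5)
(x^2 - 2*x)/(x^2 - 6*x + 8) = x/(x - 4)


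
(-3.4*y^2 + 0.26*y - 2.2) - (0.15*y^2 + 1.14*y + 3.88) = -3.55*y^2 - 0.88*y - 6.08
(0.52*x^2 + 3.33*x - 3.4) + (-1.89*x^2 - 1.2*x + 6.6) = -1.37*x^2 + 2.13*x + 3.2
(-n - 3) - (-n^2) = n^2 - n - 3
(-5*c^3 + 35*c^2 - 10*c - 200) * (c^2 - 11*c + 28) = -5*c^5 + 90*c^4 - 535*c^3 + 890*c^2 + 1920*c - 5600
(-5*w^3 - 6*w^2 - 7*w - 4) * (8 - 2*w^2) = 10*w^5 + 12*w^4 - 26*w^3 - 40*w^2 - 56*w - 32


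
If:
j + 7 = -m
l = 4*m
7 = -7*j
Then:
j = -1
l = -24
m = -6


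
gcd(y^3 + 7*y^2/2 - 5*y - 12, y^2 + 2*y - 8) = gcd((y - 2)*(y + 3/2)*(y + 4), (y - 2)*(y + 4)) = y^2 + 2*y - 8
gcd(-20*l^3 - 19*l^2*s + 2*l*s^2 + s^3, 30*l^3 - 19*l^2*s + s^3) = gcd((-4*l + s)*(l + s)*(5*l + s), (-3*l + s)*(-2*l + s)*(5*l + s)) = 5*l + s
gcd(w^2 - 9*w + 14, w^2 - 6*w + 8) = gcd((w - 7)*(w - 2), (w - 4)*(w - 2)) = w - 2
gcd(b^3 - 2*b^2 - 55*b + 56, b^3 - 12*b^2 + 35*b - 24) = b^2 - 9*b + 8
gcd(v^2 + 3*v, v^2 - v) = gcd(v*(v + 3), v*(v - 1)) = v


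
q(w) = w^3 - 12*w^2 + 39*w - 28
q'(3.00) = -6.00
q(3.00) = 8.00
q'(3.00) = -6.00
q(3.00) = 8.00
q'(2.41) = -1.42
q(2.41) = 10.29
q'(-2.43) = 115.03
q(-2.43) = -207.98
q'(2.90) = -5.37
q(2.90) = 8.57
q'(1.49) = 9.90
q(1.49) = 6.78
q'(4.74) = -7.36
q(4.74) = -6.25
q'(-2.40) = 113.88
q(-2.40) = -204.54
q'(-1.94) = 96.85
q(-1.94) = -156.12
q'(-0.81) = 60.41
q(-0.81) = -67.99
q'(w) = 3*w^2 - 24*w + 39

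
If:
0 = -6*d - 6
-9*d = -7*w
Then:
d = -1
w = -9/7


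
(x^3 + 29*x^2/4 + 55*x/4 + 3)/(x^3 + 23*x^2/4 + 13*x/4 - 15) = (4*x + 1)/(4*x - 5)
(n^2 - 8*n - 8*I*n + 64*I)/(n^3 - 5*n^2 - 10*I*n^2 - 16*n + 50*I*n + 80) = (n - 8)/(n^2 - n*(5 + 2*I) + 10*I)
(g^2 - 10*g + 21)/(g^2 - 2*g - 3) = (g - 7)/(g + 1)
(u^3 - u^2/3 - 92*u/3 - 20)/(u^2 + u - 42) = (3*u^2 + 17*u + 10)/(3*(u + 7))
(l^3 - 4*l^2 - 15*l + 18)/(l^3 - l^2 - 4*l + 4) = (l^2 - 3*l - 18)/(l^2 - 4)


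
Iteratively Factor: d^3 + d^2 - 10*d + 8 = (d + 4)*(d^2 - 3*d + 2) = (d - 1)*(d + 4)*(d - 2)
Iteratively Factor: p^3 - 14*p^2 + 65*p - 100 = (p - 5)*(p^2 - 9*p + 20) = (p - 5)*(p - 4)*(p - 5)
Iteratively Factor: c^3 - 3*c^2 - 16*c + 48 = (c - 3)*(c^2 - 16) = (c - 4)*(c - 3)*(c + 4)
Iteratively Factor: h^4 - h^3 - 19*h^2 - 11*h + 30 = (h - 1)*(h^3 - 19*h - 30) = (h - 5)*(h - 1)*(h^2 + 5*h + 6) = (h - 5)*(h - 1)*(h + 3)*(h + 2)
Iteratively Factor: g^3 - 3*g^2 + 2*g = (g - 2)*(g^2 - g) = (g - 2)*(g - 1)*(g)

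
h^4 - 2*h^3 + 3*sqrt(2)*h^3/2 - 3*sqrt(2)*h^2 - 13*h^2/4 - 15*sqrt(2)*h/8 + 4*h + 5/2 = (h - 5/2)*(h + 1/2)*(h - sqrt(2)/2)*(h + 2*sqrt(2))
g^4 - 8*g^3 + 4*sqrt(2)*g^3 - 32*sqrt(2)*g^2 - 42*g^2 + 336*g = g*(g - 8)*(g - 3*sqrt(2))*(g + 7*sqrt(2))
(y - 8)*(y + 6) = y^2 - 2*y - 48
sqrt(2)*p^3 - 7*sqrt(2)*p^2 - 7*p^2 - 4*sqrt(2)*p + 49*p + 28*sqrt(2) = (p - 7)*(p - 4*sqrt(2))*(sqrt(2)*p + 1)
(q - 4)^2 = q^2 - 8*q + 16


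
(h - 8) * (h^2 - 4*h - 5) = h^3 - 12*h^2 + 27*h + 40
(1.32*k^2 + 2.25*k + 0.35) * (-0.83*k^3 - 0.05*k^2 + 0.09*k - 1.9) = -1.0956*k^5 - 1.9335*k^4 - 0.2842*k^3 - 2.323*k^2 - 4.2435*k - 0.665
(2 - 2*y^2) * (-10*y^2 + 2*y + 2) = 20*y^4 - 4*y^3 - 24*y^2 + 4*y + 4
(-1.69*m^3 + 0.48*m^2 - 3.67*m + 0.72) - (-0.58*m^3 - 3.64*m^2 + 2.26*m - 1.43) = -1.11*m^3 + 4.12*m^2 - 5.93*m + 2.15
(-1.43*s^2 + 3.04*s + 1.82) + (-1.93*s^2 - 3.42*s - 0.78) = -3.36*s^2 - 0.38*s + 1.04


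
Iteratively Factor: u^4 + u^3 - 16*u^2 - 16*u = (u + 1)*(u^3 - 16*u) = (u + 1)*(u + 4)*(u^2 - 4*u) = u*(u + 1)*(u + 4)*(u - 4)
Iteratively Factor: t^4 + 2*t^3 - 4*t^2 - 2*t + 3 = (t - 1)*(t^3 + 3*t^2 - t - 3) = (t - 1)*(t + 3)*(t^2 - 1) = (t - 1)^2*(t + 3)*(t + 1)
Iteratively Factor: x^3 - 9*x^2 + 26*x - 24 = (x - 2)*(x^2 - 7*x + 12) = (x - 4)*(x - 2)*(x - 3)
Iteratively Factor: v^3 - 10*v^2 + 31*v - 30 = (v - 2)*(v^2 - 8*v + 15) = (v - 5)*(v - 2)*(v - 3)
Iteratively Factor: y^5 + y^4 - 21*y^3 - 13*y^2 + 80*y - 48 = (y - 1)*(y^4 + 2*y^3 - 19*y^2 - 32*y + 48) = (y - 1)*(y + 4)*(y^3 - 2*y^2 - 11*y + 12) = (y - 1)^2*(y + 4)*(y^2 - y - 12) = (y - 4)*(y - 1)^2*(y + 4)*(y + 3)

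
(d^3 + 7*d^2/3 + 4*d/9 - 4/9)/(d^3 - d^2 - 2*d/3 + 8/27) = 3*(d + 2)/(3*d - 4)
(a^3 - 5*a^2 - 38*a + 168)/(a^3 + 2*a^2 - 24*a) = (a - 7)/a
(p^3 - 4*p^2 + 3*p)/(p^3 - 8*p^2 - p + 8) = p*(p - 3)/(p^2 - 7*p - 8)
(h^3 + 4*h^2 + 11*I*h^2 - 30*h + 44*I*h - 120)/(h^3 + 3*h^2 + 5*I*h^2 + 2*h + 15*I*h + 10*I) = (h^2 + h*(4 + 6*I) + 24*I)/(h^2 + 3*h + 2)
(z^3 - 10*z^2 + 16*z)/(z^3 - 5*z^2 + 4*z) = (z^2 - 10*z + 16)/(z^2 - 5*z + 4)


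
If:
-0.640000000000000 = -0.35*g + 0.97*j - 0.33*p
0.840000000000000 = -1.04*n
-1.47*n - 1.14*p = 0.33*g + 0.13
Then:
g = 3.2039627039627 - 3.45454545454545*p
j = 0.496275202460769 - 0.906279287722587*p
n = -0.81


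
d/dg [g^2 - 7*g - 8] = 2*g - 7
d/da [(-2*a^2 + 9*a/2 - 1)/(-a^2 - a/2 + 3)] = 2*(11*a^2 - 28*a + 26)/(4*a^4 + 4*a^3 - 23*a^2 - 12*a + 36)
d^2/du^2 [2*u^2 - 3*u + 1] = 4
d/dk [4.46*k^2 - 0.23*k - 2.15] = 8.92*k - 0.23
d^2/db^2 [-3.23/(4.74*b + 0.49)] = -145.140696/(4.74*b + 0.49)^3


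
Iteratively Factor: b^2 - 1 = (b - 1)*(b + 1)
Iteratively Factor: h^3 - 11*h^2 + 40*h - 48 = (h - 4)*(h^2 - 7*h + 12) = (h - 4)*(h - 3)*(h - 4)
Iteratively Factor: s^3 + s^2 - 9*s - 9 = (s + 3)*(s^2 - 2*s - 3) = (s + 1)*(s + 3)*(s - 3)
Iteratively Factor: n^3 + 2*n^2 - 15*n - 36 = (n + 3)*(n^2 - n - 12) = (n + 3)^2*(n - 4)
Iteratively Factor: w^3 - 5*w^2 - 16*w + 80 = (w + 4)*(w^2 - 9*w + 20) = (w - 5)*(w + 4)*(w - 4)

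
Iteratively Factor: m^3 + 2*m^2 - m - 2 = (m + 1)*(m^2 + m - 2) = (m + 1)*(m + 2)*(m - 1)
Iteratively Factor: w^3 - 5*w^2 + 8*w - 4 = (w - 2)*(w^2 - 3*w + 2) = (w - 2)*(w - 1)*(w - 2)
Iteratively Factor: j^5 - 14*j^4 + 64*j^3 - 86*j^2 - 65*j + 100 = (j - 5)*(j^4 - 9*j^3 + 19*j^2 + 9*j - 20) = (j - 5)^2*(j^3 - 4*j^2 - j + 4) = (j - 5)^2*(j + 1)*(j^2 - 5*j + 4) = (j - 5)^2*(j - 1)*(j + 1)*(j - 4)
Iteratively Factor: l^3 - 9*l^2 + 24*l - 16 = (l - 1)*(l^2 - 8*l + 16) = (l - 4)*(l - 1)*(l - 4)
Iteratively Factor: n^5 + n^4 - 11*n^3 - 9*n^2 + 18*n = (n + 2)*(n^4 - n^3 - 9*n^2 + 9*n) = n*(n + 2)*(n^3 - n^2 - 9*n + 9) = n*(n - 1)*(n + 2)*(n^2 - 9) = n*(n - 3)*(n - 1)*(n + 2)*(n + 3)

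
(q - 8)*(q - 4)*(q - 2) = q^3 - 14*q^2 + 56*q - 64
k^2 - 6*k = k*(k - 6)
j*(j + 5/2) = j^2 + 5*j/2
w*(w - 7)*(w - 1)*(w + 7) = w^4 - w^3 - 49*w^2 + 49*w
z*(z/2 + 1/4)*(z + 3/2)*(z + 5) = z^4/2 + 7*z^3/2 + 43*z^2/8 + 15*z/8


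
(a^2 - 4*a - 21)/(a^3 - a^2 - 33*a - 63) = 1/(a + 3)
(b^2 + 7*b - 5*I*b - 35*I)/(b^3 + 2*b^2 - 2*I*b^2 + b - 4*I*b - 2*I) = (b^2 + b*(7 - 5*I) - 35*I)/(b^3 + 2*b^2*(1 - I) + b*(1 - 4*I) - 2*I)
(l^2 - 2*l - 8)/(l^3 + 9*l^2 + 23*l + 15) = (l^2 - 2*l - 8)/(l^3 + 9*l^2 + 23*l + 15)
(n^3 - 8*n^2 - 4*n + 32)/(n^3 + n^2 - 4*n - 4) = (n - 8)/(n + 1)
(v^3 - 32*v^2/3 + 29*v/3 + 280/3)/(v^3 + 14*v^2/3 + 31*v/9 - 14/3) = 3*(v^2 - 13*v + 40)/(3*v^2 + 7*v - 6)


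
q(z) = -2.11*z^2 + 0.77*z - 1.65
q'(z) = 0.77 - 4.22*z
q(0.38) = -1.66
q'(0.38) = -0.83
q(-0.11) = -1.76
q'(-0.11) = 1.23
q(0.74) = -2.24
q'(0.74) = -2.35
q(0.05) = -1.62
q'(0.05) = 0.56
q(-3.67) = -32.90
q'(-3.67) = 16.26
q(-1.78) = -9.71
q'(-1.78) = 8.28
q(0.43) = -1.71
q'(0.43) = -1.04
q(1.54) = -5.47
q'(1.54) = -5.73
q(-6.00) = -82.23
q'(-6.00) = 26.09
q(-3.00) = -22.95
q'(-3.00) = 13.43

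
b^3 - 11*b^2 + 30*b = b*(b - 6)*(b - 5)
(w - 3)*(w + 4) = w^2 + w - 12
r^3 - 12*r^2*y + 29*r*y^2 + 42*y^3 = (r - 7*y)*(r - 6*y)*(r + y)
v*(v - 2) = v^2 - 2*v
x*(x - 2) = x^2 - 2*x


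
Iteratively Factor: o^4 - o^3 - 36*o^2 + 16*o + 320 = (o + 4)*(o^3 - 5*o^2 - 16*o + 80) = (o + 4)^2*(o^2 - 9*o + 20) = (o - 5)*(o + 4)^2*(o - 4)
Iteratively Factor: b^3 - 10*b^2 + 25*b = (b)*(b^2 - 10*b + 25) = b*(b - 5)*(b - 5)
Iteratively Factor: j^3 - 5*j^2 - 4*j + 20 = (j - 2)*(j^2 - 3*j - 10) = (j - 5)*(j - 2)*(j + 2)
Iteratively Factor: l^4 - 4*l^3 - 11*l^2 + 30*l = (l - 5)*(l^3 + l^2 - 6*l) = l*(l - 5)*(l^2 + l - 6) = l*(l - 5)*(l - 2)*(l + 3)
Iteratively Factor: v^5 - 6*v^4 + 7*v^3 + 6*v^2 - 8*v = (v - 4)*(v^4 - 2*v^3 - v^2 + 2*v) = (v - 4)*(v - 2)*(v^3 - v) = v*(v - 4)*(v - 2)*(v^2 - 1) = v*(v - 4)*(v - 2)*(v + 1)*(v - 1)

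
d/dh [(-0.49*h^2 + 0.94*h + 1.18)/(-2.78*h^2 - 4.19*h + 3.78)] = (4.6663*h^2 + 2.8564*h + 8.4974)/(7.7284*h^4 + 23.2964*h^3 - 3.46069999999999*h^2 - 31.6764*h + 14.2884)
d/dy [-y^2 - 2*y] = -2*y - 2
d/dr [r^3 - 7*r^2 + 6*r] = 3*r^2 - 14*r + 6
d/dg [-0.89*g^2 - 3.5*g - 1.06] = -1.78*g - 3.5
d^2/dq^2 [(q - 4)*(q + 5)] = 2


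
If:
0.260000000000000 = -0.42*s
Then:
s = -0.62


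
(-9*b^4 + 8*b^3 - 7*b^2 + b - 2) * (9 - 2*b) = 18*b^5 - 97*b^4 + 86*b^3 - 65*b^2 + 13*b - 18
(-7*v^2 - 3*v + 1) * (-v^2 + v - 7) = 7*v^4 - 4*v^3 + 45*v^2 + 22*v - 7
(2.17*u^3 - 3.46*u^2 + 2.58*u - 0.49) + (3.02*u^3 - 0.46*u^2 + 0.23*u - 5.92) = 5.19*u^3 - 3.92*u^2 + 2.81*u - 6.41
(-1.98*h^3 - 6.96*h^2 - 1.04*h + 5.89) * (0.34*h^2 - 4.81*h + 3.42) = -0.6732*h^5 + 7.1574*h^4 + 26.3524*h^3 - 16.7982*h^2 - 31.8877*h + 20.1438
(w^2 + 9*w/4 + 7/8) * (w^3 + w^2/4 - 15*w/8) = w^5 + 5*w^4/2 - 7*w^3/16 - 4*w^2 - 105*w/64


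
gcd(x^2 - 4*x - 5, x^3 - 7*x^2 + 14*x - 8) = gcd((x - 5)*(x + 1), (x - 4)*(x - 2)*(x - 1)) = 1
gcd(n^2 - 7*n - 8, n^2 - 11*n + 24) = n - 8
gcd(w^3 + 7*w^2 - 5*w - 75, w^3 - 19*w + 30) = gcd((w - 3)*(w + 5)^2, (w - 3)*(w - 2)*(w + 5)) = w^2 + 2*w - 15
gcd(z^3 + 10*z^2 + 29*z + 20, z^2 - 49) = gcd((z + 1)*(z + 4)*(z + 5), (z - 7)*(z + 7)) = 1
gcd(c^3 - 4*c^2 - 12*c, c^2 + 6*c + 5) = 1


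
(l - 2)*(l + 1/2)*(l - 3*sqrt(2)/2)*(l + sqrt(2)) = l^4 - 3*l^3/2 - sqrt(2)*l^3/2 - 4*l^2 + 3*sqrt(2)*l^2/4 + sqrt(2)*l/2 + 9*l/2 + 3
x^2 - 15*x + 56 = (x - 8)*(x - 7)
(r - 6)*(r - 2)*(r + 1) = r^3 - 7*r^2 + 4*r + 12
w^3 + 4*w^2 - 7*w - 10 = (w - 2)*(w + 1)*(w + 5)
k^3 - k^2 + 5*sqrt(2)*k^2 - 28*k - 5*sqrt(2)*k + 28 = (k - 1)*(k - 2*sqrt(2))*(k + 7*sqrt(2))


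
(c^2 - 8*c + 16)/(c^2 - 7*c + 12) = (c - 4)/(c - 3)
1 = 1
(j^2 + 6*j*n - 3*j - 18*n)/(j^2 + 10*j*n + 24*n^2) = (j - 3)/(j + 4*n)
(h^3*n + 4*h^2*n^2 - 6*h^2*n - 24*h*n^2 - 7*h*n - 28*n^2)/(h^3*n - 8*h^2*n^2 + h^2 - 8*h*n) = n*(h^3 + 4*h^2*n - 6*h^2 - 24*h*n - 7*h - 28*n)/(h*(h^2*n - 8*h*n^2 + h - 8*n))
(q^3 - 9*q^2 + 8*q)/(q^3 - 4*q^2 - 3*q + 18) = q*(q^2 - 9*q + 8)/(q^3 - 4*q^2 - 3*q + 18)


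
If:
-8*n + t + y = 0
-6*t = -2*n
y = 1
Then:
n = 3/23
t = 1/23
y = 1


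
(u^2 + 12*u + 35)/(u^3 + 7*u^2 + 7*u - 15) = (u + 7)/(u^2 + 2*u - 3)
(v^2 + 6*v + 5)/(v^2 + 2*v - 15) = (v + 1)/(v - 3)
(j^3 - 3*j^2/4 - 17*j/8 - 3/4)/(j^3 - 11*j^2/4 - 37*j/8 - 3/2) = (j - 2)/(j - 4)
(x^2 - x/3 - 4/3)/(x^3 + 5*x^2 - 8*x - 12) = (x - 4/3)/(x^2 + 4*x - 12)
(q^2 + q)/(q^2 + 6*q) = (q + 1)/(q + 6)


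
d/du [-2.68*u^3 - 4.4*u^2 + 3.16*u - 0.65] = -8.04*u^2 - 8.8*u + 3.16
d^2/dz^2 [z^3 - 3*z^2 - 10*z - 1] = 6*z - 6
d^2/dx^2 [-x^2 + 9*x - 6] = -2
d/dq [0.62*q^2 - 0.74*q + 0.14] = 1.24*q - 0.74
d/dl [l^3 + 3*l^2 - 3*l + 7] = 3*l^2 + 6*l - 3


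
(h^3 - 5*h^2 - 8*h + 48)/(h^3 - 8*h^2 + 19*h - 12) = (h^2 - h - 12)/(h^2 - 4*h + 3)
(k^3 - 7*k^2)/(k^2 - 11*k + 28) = k^2/(k - 4)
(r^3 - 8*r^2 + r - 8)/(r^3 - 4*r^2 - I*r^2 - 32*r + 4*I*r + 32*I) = (r + I)/(r + 4)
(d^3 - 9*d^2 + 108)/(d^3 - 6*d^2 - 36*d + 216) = (d + 3)/(d + 6)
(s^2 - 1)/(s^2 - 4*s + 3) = (s + 1)/(s - 3)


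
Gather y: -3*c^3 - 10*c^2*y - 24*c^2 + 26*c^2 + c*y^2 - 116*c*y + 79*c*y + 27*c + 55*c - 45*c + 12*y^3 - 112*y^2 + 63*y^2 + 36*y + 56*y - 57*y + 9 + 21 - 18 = -3*c^3 + 2*c^2 + 37*c + 12*y^3 + y^2*(c - 49) + y*(-10*c^2 - 37*c + 35) + 12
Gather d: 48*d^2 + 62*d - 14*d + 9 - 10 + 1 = 48*d^2 + 48*d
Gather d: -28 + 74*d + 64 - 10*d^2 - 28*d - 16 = -10*d^2 + 46*d + 20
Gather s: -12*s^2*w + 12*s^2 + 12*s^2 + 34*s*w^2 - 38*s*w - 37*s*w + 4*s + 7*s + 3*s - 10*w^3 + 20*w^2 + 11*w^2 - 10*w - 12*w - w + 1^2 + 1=s^2*(24 - 12*w) + s*(34*w^2 - 75*w + 14) - 10*w^3 + 31*w^2 - 23*w + 2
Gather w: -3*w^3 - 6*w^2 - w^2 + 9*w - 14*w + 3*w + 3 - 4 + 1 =-3*w^3 - 7*w^2 - 2*w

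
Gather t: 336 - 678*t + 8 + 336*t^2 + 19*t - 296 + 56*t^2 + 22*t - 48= 392*t^2 - 637*t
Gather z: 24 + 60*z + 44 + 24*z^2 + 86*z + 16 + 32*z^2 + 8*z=56*z^2 + 154*z + 84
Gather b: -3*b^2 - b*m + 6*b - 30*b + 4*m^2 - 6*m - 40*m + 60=-3*b^2 + b*(-m - 24) + 4*m^2 - 46*m + 60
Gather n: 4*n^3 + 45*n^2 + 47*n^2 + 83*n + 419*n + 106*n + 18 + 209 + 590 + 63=4*n^3 + 92*n^2 + 608*n + 880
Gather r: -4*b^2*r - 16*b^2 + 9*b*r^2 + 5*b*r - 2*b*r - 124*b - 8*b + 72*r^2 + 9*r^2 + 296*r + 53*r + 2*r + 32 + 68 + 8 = -16*b^2 - 132*b + r^2*(9*b + 81) + r*(-4*b^2 + 3*b + 351) + 108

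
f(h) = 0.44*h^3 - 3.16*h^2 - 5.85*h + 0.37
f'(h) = 1.32*h^2 - 6.32*h - 5.85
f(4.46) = -49.54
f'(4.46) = -7.78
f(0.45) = -2.86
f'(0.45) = -8.43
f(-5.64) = -146.09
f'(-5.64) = 71.78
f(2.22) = -23.38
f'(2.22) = -13.37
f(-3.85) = -49.06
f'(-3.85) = 38.05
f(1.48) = -13.78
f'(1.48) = -12.31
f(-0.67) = 2.74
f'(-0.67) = -1.02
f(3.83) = -43.67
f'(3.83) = -10.69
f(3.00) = -33.74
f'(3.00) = -12.93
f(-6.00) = -173.33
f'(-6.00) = 79.59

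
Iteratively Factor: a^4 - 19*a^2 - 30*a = (a - 5)*(a^3 + 5*a^2 + 6*a) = (a - 5)*(a + 2)*(a^2 + 3*a) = a*(a - 5)*(a + 2)*(a + 3)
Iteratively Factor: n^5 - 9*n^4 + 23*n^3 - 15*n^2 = (n - 3)*(n^4 - 6*n^3 + 5*n^2) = n*(n - 3)*(n^3 - 6*n^2 + 5*n) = n*(n - 5)*(n - 3)*(n^2 - n) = n^2*(n - 5)*(n - 3)*(n - 1)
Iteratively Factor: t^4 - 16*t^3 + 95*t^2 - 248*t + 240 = (t - 4)*(t^3 - 12*t^2 + 47*t - 60) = (t - 4)^2*(t^2 - 8*t + 15) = (t - 5)*(t - 4)^2*(t - 3)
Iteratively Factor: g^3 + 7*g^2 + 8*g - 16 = (g - 1)*(g^2 + 8*g + 16) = (g - 1)*(g + 4)*(g + 4)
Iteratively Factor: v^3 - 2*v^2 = (v - 2)*(v^2) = v*(v - 2)*(v)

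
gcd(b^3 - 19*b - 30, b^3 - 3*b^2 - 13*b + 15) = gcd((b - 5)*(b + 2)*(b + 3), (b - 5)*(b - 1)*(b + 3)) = b^2 - 2*b - 15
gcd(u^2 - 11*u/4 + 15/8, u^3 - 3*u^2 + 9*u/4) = u - 3/2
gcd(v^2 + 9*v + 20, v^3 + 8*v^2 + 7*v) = 1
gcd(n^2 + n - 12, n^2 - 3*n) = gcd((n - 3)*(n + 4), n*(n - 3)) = n - 3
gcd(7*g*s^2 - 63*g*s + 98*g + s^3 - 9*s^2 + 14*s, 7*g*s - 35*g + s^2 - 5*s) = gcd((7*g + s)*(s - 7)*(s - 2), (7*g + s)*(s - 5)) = 7*g + s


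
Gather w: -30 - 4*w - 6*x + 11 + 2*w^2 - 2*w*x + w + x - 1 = 2*w^2 + w*(-2*x - 3) - 5*x - 20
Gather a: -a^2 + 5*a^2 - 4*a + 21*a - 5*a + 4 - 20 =4*a^2 + 12*a - 16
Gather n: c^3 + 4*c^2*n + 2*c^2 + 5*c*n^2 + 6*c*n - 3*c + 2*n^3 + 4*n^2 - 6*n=c^3 + 2*c^2 - 3*c + 2*n^3 + n^2*(5*c + 4) + n*(4*c^2 + 6*c - 6)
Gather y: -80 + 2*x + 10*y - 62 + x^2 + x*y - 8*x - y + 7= x^2 - 6*x + y*(x + 9) - 135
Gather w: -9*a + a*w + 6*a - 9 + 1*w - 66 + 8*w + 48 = -3*a + w*(a + 9) - 27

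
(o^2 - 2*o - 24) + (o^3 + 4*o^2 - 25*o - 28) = o^3 + 5*o^2 - 27*o - 52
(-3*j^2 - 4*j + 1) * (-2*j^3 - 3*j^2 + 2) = 6*j^5 + 17*j^4 + 10*j^3 - 9*j^2 - 8*j + 2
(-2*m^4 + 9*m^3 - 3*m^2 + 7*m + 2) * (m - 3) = -2*m^5 + 15*m^4 - 30*m^3 + 16*m^2 - 19*m - 6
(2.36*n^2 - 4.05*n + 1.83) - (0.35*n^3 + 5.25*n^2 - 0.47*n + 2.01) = -0.35*n^3 - 2.89*n^2 - 3.58*n - 0.18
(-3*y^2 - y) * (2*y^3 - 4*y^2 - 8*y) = -6*y^5 + 10*y^4 + 28*y^3 + 8*y^2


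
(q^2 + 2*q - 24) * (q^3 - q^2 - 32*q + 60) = q^5 + q^4 - 58*q^3 + 20*q^2 + 888*q - 1440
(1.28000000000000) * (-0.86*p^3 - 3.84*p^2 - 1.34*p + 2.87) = -1.1008*p^3 - 4.9152*p^2 - 1.7152*p + 3.6736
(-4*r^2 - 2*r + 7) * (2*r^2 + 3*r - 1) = -8*r^4 - 16*r^3 + 12*r^2 + 23*r - 7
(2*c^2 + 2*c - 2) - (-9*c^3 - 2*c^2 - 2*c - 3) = 9*c^3 + 4*c^2 + 4*c + 1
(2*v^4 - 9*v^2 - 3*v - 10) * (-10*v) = -20*v^5 + 90*v^3 + 30*v^2 + 100*v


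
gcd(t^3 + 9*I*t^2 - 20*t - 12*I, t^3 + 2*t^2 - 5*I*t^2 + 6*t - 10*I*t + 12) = t + I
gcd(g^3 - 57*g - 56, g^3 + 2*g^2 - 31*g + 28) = g + 7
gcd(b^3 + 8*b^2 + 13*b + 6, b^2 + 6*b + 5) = b + 1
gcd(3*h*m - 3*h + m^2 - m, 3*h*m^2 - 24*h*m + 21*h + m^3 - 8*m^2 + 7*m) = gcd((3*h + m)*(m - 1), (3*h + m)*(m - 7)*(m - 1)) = 3*h*m - 3*h + m^2 - m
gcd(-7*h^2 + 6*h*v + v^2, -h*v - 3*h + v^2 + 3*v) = -h + v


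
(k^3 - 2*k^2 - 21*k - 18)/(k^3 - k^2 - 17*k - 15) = (k - 6)/(k - 5)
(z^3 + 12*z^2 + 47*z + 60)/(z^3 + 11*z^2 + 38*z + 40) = (z + 3)/(z + 2)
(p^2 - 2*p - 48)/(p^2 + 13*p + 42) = (p - 8)/(p + 7)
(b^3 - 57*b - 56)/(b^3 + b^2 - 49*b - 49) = (b - 8)/(b - 7)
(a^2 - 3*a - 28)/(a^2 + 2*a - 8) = (a - 7)/(a - 2)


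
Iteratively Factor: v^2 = (v)*(v)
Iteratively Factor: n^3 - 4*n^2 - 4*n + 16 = (n + 2)*(n^2 - 6*n + 8) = (n - 2)*(n + 2)*(n - 4)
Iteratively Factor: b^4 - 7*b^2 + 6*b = (b + 3)*(b^3 - 3*b^2 + 2*b) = (b - 1)*(b + 3)*(b^2 - 2*b) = b*(b - 1)*(b + 3)*(b - 2)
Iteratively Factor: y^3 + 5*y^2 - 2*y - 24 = (y - 2)*(y^2 + 7*y + 12) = (y - 2)*(y + 3)*(y + 4)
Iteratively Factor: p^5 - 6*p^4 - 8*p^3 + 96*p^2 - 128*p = (p + 4)*(p^4 - 10*p^3 + 32*p^2 - 32*p) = p*(p + 4)*(p^3 - 10*p^2 + 32*p - 32) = p*(p - 4)*(p + 4)*(p^2 - 6*p + 8) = p*(p - 4)^2*(p + 4)*(p - 2)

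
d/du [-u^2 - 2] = -2*u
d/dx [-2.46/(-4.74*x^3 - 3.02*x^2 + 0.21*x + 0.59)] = (-34.9812*x^2 - 14.8584*x + 0.5166)/(4.74*x^3 + 3.02*x^2 - 0.21*x - 0.59)^2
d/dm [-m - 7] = -1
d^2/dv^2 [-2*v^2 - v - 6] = -4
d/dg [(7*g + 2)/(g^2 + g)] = (-7*g^2 - 4*g - 2)/(g^2*(g^2 + 2*g + 1))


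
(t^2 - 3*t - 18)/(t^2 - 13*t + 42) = (t + 3)/(t - 7)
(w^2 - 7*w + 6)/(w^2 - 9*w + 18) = (w - 1)/(w - 3)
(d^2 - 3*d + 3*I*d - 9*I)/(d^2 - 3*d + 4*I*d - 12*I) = (d + 3*I)/(d + 4*I)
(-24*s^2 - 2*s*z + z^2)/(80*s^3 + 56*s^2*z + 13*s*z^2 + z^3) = (-6*s + z)/(20*s^2 + 9*s*z + z^2)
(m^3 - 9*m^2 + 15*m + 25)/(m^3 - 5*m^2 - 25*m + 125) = (m + 1)/(m + 5)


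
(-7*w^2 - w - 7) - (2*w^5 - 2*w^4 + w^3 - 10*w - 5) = -2*w^5 + 2*w^4 - w^3 - 7*w^2 + 9*w - 2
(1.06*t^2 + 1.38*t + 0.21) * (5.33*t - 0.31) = 5.6498*t^3 + 7.0268*t^2 + 0.6915*t - 0.0651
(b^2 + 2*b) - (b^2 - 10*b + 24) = 12*b - 24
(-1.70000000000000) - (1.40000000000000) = -3.10000000000000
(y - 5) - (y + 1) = -6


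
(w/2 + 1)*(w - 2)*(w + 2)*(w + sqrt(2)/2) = w^4/2 + sqrt(2)*w^3/4 + w^3 - 2*w^2 + sqrt(2)*w^2/2 - 4*w - sqrt(2)*w - 2*sqrt(2)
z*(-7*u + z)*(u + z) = -7*u^2*z - 6*u*z^2 + z^3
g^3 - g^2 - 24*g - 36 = (g - 6)*(g + 2)*(g + 3)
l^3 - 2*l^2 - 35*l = l*(l - 7)*(l + 5)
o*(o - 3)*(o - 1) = o^3 - 4*o^2 + 3*o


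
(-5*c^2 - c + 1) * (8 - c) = 5*c^3 - 39*c^2 - 9*c + 8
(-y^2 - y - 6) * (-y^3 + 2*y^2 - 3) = y^5 - y^4 + 4*y^3 - 9*y^2 + 3*y + 18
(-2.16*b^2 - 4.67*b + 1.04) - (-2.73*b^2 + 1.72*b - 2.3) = 0.57*b^2 - 6.39*b + 3.34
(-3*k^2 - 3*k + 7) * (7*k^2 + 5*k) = -21*k^4 - 36*k^3 + 34*k^2 + 35*k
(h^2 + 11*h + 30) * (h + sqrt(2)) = h^3 + sqrt(2)*h^2 + 11*h^2 + 11*sqrt(2)*h + 30*h + 30*sqrt(2)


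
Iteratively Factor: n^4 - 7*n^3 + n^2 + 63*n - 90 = (n - 3)*(n^3 - 4*n^2 - 11*n + 30) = (n - 3)*(n + 3)*(n^2 - 7*n + 10) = (n - 3)*(n - 2)*(n + 3)*(n - 5)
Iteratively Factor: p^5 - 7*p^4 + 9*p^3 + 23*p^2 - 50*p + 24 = (p - 3)*(p^4 - 4*p^3 - 3*p^2 + 14*p - 8) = (p - 3)*(p + 2)*(p^3 - 6*p^2 + 9*p - 4) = (p - 4)*(p - 3)*(p + 2)*(p^2 - 2*p + 1) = (p - 4)*(p - 3)*(p - 1)*(p + 2)*(p - 1)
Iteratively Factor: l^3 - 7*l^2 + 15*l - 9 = (l - 3)*(l^2 - 4*l + 3) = (l - 3)*(l - 1)*(l - 3)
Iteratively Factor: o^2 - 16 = (o - 4)*(o + 4)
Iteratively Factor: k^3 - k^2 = (k)*(k^2 - k) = k^2*(k - 1)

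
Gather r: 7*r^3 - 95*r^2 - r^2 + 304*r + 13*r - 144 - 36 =7*r^3 - 96*r^2 + 317*r - 180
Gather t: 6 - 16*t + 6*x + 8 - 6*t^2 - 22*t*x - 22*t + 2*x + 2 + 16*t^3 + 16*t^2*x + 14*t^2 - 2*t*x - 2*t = 16*t^3 + t^2*(16*x + 8) + t*(-24*x - 40) + 8*x + 16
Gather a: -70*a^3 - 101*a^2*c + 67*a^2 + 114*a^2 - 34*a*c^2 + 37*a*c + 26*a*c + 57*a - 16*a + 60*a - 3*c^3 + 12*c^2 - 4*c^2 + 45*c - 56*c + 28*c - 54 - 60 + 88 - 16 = -70*a^3 + a^2*(181 - 101*c) + a*(-34*c^2 + 63*c + 101) - 3*c^3 + 8*c^2 + 17*c - 42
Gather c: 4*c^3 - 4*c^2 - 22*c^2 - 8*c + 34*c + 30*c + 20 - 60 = 4*c^3 - 26*c^2 + 56*c - 40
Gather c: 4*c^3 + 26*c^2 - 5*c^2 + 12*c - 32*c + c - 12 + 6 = 4*c^3 + 21*c^2 - 19*c - 6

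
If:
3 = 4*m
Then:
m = 3/4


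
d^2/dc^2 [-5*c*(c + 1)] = -10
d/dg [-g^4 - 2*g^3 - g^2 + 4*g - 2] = -4*g^3 - 6*g^2 - 2*g + 4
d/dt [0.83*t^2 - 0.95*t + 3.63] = 1.66*t - 0.95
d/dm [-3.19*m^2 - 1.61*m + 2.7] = -6.38*m - 1.61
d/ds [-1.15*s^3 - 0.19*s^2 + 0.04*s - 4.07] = -3.45*s^2 - 0.38*s + 0.04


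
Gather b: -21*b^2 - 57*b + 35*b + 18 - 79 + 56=-21*b^2 - 22*b - 5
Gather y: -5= -5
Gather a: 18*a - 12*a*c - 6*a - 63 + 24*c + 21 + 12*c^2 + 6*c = a*(12 - 12*c) + 12*c^2 + 30*c - 42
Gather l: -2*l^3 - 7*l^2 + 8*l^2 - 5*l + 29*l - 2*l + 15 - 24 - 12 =-2*l^3 + l^2 + 22*l - 21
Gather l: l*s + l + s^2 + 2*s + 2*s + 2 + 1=l*(s + 1) + s^2 + 4*s + 3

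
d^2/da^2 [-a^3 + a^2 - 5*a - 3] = 2 - 6*a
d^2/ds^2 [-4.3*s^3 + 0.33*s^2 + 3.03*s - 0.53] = 0.66 - 25.8*s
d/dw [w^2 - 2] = 2*w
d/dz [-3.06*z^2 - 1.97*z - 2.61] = -6.12*z - 1.97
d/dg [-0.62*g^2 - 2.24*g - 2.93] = -1.24*g - 2.24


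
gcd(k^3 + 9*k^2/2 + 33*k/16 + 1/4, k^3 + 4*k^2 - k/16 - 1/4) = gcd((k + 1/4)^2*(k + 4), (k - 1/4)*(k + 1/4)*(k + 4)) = k^2 + 17*k/4 + 1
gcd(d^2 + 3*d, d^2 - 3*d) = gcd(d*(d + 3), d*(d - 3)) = d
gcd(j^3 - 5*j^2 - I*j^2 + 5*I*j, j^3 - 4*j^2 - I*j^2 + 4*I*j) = j^2 - I*j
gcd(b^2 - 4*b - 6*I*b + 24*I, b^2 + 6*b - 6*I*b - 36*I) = b - 6*I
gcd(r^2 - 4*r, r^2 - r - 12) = r - 4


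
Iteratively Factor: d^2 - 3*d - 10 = (d + 2)*(d - 5)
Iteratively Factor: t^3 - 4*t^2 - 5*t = (t + 1)*(t^2 - 5*t) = (t - 5)*(t + 1)*(t)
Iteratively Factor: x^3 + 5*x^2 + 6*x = (x + 2)*(x^2 + 3*x) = (x + 2)*(x + 3)*(x)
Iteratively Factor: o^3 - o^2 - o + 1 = (o - 1)*(o^2 - 1) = (o - 1)^2*(o + 1)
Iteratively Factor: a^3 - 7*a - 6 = (a + 2)*(a^2 - 2*a - 3) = (a - 3)*(a + 2)*(a + 1)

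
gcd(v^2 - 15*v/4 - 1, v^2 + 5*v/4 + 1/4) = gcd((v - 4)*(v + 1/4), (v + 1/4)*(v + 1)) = v + 1/4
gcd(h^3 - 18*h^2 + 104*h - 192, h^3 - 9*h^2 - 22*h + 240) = h^2 - 14*h + 48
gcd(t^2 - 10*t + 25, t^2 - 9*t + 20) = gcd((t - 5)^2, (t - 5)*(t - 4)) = t - 5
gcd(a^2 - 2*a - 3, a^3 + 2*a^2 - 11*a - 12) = a^2 - 2*a - 3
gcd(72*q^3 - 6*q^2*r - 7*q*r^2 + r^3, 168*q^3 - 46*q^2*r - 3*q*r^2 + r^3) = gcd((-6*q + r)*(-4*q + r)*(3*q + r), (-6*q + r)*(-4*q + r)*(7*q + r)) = 24*q^2 - 10*q*r + r^2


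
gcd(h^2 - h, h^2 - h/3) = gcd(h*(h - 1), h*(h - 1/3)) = h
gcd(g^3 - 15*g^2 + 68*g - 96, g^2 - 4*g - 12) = 1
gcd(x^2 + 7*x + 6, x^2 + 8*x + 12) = x + 6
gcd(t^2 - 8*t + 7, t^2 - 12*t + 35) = t - 7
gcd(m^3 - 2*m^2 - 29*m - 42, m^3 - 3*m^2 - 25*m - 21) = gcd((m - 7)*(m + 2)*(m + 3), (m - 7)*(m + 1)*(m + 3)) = m^2 - 4*m - 21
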